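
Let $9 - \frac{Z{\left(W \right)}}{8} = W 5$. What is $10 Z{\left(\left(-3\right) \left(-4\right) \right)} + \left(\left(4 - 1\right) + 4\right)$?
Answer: $-4073$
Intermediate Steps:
$Z{\left(W \right)} = 72 - 40 W$ ($Z{\left(W \right)} = 72 - 8 W 5 = 72 - 8 \cdot 5 W = 72 - 40 W$)
$10 Z{\left(\left(-3\right) \left(-4\right) \right)} + \left(\left(4 - 1\right) + 4\right) = 10 \left(72 - 40 \left(\left(-3\right) \left(-4\right)\right)\right) + \left(\left(4 - 1\right) + 4\right) = 10 \left(72 - 480\right) + \left(3 + 4\right) = 10 \left(72 - 480\right) + 7 = 10 \left(-408\right) + 7 = -4080 + 7 = -4073$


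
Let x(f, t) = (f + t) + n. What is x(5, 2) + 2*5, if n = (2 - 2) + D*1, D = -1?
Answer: 16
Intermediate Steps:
n = -1 (n = (2 - 2) - 1*1 = 0 - 1 = -1)
x(f, t) = -1 + f + t (x(f, t) = (f + t) - 1 = -1 + f + t)
x(5, 2) + 2*5 = (-1 + 5 + 2) + 2*5 = 6 + 10 = 16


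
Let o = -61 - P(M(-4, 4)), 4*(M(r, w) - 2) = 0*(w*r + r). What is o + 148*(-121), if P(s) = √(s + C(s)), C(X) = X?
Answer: -17971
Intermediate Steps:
M(r, w) = 2 (M(r, w) = 2 + (0*(w*r + r))/4 = 2 + (0*(r*w + r))/4 = 2 + (0*(r + r*w))/4 = 2 + (¼)*0 = 2 + 0 = 2)
P(s) = √2*√s (P(s) = √(s + s) = √(2*s) = √2*√s)
o = -63 (o = -61 - √2*√2 = -61 - 1*2 = -61 - 2 = -63)
o + 148*(-121) = -63 + 148*(-121) = -63 - 17908 = -17971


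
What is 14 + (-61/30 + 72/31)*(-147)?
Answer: -8841/310 ≈ -28.519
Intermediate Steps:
14 + (-61/30 + 72/31)*(-147) = 14 + (269/930)*(-147) = 14 - 13181/310 = -8841/310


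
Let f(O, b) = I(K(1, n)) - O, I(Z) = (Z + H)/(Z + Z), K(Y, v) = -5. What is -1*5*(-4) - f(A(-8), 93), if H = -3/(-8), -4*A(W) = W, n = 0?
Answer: 1723/80 ≈ 21.538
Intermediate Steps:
A(W) = -W/4
H = 3/8 (H = -3*(-⅛) = 3/8 ≈ 0.37500)
I(Z) = (3/8 + Z)/(2*Z) (I(Z) = (Z + 3/8)/(Z + Z) = (3/8 + Z)/((2*Z)) = (3/8 + Z)*(1/(2*Z)) = (3/8 + Z)/(2*Z))
f(O, b) = 37/80 - O (f(O, b) = (1/16)*(3 + 8*(-5))/(-5) - O = (1/16)*(-⅕)*(3 - 40) - O = (1/16)*(-⅕)*(-37) - O = 37/80 - O)
-1*5*(-4) - f(A(-8), 93) = -1*5*(-4) - (37/80 - (-1)*(-8)/4) = -5*(-4) - (37/80 - 1*2) = 20 - (37/80 - 2) = 20 - 1*(-123/80) = 20 + 123/80 = 1723/80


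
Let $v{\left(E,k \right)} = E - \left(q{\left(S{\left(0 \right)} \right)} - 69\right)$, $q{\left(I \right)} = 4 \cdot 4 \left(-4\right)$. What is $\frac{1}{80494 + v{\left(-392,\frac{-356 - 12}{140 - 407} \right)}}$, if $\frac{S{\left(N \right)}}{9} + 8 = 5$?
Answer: $\frac{1}{80235} \approx 1.2463 \cdot 10^{-5}$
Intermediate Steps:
$S{\left(N \right)} = -27$ ($S{\left(N \right)} = -72 + 9 \cdot 5 = -72 + 45 = -27$)
$q{\left(I \right)} = -64$ ($q{\left(I \right)} = 16 \left(-4\right) = -64$)
$v{\left(E,k \right)} = 133 + E$ ($v{\left(E,k \right)} = E - \left(-64 - 69\right) = E - -133 = E + 133 = 133 + E$)
$\frac{1}{80494 + v{\left(-392,\frac{-356 - 12}{140 - 407} \right)}} = \frac{1}{80494 + \left(133 - 392\right)} = \frac{1}{80494 - 259} = \frac{1}{80235}$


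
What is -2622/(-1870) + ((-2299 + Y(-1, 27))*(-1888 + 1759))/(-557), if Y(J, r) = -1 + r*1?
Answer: -273427668/520795 ≈ -525.02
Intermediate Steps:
Y(J, r) = -1 + r
-2622/(-1870) + ((-2299 + Y(-1, 27))*(-1888 + 1759))/(-557) = -2622/(-1870) + ((-2299 + (-1 + 27))*(-1888 + 1759))/(-557) = -2622*(-1/1870) + ((-2299 + 26)*(-129))*(-1/557) = 1311/935 - 2273*(-129)*(-1/557) = 1311/935 + 293217*(-1/557) = 1311/935 - 293217/557 = -273427668/520795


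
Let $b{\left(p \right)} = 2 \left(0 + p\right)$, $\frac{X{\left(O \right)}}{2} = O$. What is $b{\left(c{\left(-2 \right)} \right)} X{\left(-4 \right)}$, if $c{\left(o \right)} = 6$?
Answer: $-96$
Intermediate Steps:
$X{\left(O \right)} = 2 O$
$b{\left(p \right)} = 2 p$
$b{\left(c{\left(-2 \right)} \right)} X{\left(-4 \right)} = 2 \cdot 6 \cdot 2 \left(-4\right) = 12 \left(-8\right) = -96$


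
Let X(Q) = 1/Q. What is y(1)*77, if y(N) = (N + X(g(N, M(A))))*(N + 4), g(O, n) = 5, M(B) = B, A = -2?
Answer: 462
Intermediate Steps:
X(Q) = 1/Q
y(N) = (4 + N)*(1/5 + N) (y(N) = (N + 1/5)*(N + 4) = (N + 1/5)*(4 + N) = (1/5 + N)*(4 + N) = (4 + N)*(1/5 + N))
y(1)*77 = (4/5 + 1**2 + (21/5)*1)*77 = (4/5 + 1 + 21/5)*77 = 6*77 = 462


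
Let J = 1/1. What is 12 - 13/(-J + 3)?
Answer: 11/2 ≈ 5.5000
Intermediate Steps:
J = 1
12 - 13/(-J + 3) = 12 - 13/(-1*1 + 3) = 12 - 13/(-1 + 3) = 12 - 13/2 = 11/2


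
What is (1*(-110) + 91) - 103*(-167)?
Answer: 17182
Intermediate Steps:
(1*(-110) + 91) - 103*(-167) = (-110 + 91) - 1*(-17201) = -19 + 17201 = 17182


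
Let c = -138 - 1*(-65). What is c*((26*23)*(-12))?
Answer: 523848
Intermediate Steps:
c = -73 (c = -138 + 65 = -73)
c*((26*23)*(-12)) = -73*26*23*(-12) = -43654*(-12) = -73*(-7176) = 523848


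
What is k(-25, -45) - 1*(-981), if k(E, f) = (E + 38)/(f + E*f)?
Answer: 1059493/1080 ≈ 981.01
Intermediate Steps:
k(E, f) = (38 + E)/(f + E*f)
k(-25, -45) - 1*(-981) = (38 - 25)/((-45)*(1 - 25)) - 1*(-981) = -1/45*13/(-24) + 981 = -1/45*(-1/24)*13 + 981 = 13/1080 + 981 = 1059493/1080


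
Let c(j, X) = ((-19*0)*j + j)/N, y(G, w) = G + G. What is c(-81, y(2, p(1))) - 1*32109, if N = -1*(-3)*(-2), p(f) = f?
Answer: -64191/2 ≈ -32096.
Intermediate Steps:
y(G, w) = 2*G
N = -6 (N = 3*(-2) = -6)
c(j, X) = -j/6 (c(j, X) = ((-19*0)*j + j)/(-6) = (0*j + j)*(-1/6) = (0 + j)*(-1/6) = j*(-1/6) = -j/6)
c(-81, y(2, p(1))) - 1*32109 = -1/6*(-81) - 1*32109 = 27/2 - 32109 = -64191/2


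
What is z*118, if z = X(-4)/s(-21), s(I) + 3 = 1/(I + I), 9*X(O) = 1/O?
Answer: 413/381 ≈ 1.0840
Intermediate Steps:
X(O) = 1/(9*O)
s(I) = -3 + 1/(2*I) (s(I) = -3 + 1/(I + I) = -3 + 1/(2*I))
z = 7/762 (z = ((⅑)/(-4))/(-3 + (½)/(-21)) = ((⅑)*(-¼))/(-3 + (½)*(-1/21)) = -1/(36*(-3 - 1/42)) = -1/(36*(-127/42)) = -1/36*(-42/127) = 7/762 ≈ 0.0091864)
z*118 = (7/762)*118 = 413/381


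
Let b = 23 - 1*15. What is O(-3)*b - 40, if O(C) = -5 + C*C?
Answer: -8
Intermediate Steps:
O(C) = -5 + C²
b = 8 (b = 23 - 15 = 8)
O(-3)*b - 40 = (-5 + (-3)²)*8 - 40 = (-5 + 9)*8 - 40 = 4*8 - 40 = 32 - 40 = -8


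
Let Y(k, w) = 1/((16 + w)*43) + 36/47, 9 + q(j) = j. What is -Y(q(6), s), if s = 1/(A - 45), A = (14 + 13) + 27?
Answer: -224883/293045 ≈ -0.76740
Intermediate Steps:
q(j) = -9 + j
A = 54 (A = 27 + 27 = 54)
s = 1/9 (s = 1/(54 - 45) = 1/9 ≈ 0.11111)
Y(k, w) = 36/47 + 1/(43*(16 + w)) (Y(k, w) = (1/43)/(16 + w) + 36*(1/47) = 1/(43*(16 + w)) + 36/47 = 36/47 + 1/(43*(16 + w)))
-Y(q(6), s) = -(24815 + 1548*(1/9))/(2021*(16 + 1/9)) = -(24815 + 172)/(2021*145/9) = -9*24987/(2021*145) = -1*224883/293045 = -224883/293045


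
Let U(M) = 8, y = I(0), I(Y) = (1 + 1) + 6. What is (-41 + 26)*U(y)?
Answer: -120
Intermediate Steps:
I(Y) = 8 (I(Y) = 2 + 6 = 8)
y = 8
(-41 + 26)*U(y) = (-41 + 26)*8 = -15*8 = -120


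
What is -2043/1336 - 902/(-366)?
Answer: 228667/244488 ≈ 0.93529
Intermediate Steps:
-2043/1336 - 902/(-366) = -2043*1/1336 - 902*(-1/366) = -2043/1336 + 451/183 = 228667/244488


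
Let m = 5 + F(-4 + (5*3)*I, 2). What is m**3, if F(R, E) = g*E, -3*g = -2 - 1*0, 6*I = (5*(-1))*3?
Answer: 6859/27 ≈ 254.04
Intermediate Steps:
I = -5/2 (I = ((5*(-1))*3)/6 = (-5*3)/6 = (1/6)*(-15) = -5/2 ≈ -2.5000)
g = 2/3 (g = -(-2 - 1*0)/3 = -(-2 + 0)/3 = -1/3*(-2) = 2/3 ≈ 0.66667)
F(R, E) = 2*E/3
m = 19/3 (m = 5 + (2/3)*2 = 5 + 4/3 = 19/3 ≈ 6.3333)
m**3 = (19/3)**3 = 6859/27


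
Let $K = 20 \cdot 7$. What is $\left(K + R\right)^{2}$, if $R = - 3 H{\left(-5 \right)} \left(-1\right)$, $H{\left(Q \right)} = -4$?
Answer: $16384$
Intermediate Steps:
$K = 140$
$R = -12$ ($R = \left(-3\right) \left(-4\right) \left(-1\right) = 12 \left(-1\right) = -12$)
$\left(K + R\right)^{2} = \left(140 - 12\right)^{2} = 128^{2} = 16384$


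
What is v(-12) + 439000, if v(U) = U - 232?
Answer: 438756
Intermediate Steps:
v(U) = -232 + U
v(-12) + 439000 = (-232 - 12) + 439000 = -244 + 439000 = 438756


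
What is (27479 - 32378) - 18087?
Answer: -22986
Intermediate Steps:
(27479 - 32378) - 18087 = -4899 - 18087 = -22986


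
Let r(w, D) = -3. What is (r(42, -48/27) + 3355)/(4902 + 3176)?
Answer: 1676/4039 ≈ 0.41495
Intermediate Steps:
(r(42, -48/27) + 3355)/(4902 + 3176) = (-3 + 3355)/(4902 + 3176) = 3352/8078 = 3352*(1/8078) = 1676/4039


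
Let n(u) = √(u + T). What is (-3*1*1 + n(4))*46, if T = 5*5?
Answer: -138 + 46*√29 ≈ 109.72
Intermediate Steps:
T = 25
n(u) = √(25 + u) (n(u) = √(u + 25) = √(25 + u))
(-3*1*1 + n(4))*46 = (-3*1*1 + √(25 + 4))*46 = (-3*1 + √29)*46 = (-3 + √29)*46 = -138 + 46*√29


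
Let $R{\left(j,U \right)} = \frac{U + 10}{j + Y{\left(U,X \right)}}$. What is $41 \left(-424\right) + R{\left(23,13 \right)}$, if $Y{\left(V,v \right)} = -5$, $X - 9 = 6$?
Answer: $- \frac{312889}{18} \approx -17383.0$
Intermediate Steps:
$X = 15$ ($X = 9 + 6 = 15$)
$R{\left(j,U \right)} = \frac{10 + U}{-5 + j}$ ($R{\left(j,U \right)} = \frac{U + 10}{j - 5} = \frac{10 + U}{-5 + j}$)
$41 \left(-424\right) + R{\left(23,13 \right)} = 41 \left(-424\right) + \frac{10 + 13}{-5 + 23} = -17384 + \frac{1}{18} \cdot 23 = -17384 + \frac{23}{18} = - \frac{312889}{18}$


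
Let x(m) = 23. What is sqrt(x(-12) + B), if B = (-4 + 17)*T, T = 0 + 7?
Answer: sqrt(114) ≈ 10.677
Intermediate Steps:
T = 7
B = 91 (B = (-4 + 17)*7 = 13*7 = 91)
sqrt(x(-12) + B) = sqrt(23 + 91) = sqrt(114)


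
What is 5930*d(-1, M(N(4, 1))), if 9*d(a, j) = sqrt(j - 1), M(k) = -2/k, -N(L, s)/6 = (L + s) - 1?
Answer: 2965*I*sqrt(33)/27 ≈ 630.84*I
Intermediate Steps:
N(L, s) = 6 - 6*L - 6*s (N(L, s) = -6*((L + s) - 1) = -6*(-1 + L + s) = 6 - 6*L - 6*s)
d(a, j) = sqrt(-1 + j)/9 (d(a, j) = sqrt(j - 1)/9 = sqrt(-1 + j)/9)
5930*d(-1, M(N(4, 1))) = 5930*(sqrt(-1 - 2/(6 - 6*4 - 6*1))/9) = 5930*(sqrt(-1 - 2/(6 - 24 - 6))/9) = 5930*(sqrt(-1 - 2/(-24))/9) = 5930*(sqrt(-1 - 2*(-1/24))/9) = 5930*(sqrt(-1 + 1/12)/9) = 5930*(sqrt(-11/12)/9) = 5930*((I*sqrt(33)/6)/9) = 5930*(I*sqrt(33)/54) = 2965*I*sqrt(33)/27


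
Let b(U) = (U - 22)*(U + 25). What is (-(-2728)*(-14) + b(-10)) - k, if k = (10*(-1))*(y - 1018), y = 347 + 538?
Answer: -40002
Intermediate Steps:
y = 885
b(U) = (-22 + U)*(25 + U)
k = 1330 (k = (10*(-1))*(885 - 1018) = -10*(-133) = 1330)
(-(-2728)*(-14) + b(-10)) - k = (-(-2728)*(-14) + (-550 + (-10)² + 3*(-10))) - 1*1330 = (-341*112 + (-550 + 100 - 30)) - 1330 = (-38192 - 480) - 1330 = -38672 - 1330 = -40002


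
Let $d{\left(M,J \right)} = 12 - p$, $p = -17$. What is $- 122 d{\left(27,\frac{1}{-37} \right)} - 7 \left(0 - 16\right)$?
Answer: $-3426$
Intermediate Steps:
$d{\left(M,J \right)} = 29$ ($d{\left(M,J \right)} = 12 - -17 = 12 + 17 = 29$)
$- 122 d{\left(27,\frac{1}{-37} \right)} - 7 \left(0 - 16\right) = \left(-122\right) 29 - 7 \left(0 - 16\right) = -3538 - -112 = -3538 + 112 = -3426$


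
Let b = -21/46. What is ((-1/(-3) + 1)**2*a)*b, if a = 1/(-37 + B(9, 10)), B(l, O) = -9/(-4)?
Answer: 224/9591 ≈ 0.023355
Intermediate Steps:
B(l, O) = 9/4 (B(l, O) = -9*(-1/4) = 9/4)
b = -21/46 (b = -21*1/46 = -21/46 ≈ -0.45652)
a = -4/139 (a = 1/(-37 + 9/4) = 1/(-139/4) = -4/139 ≈ -0.028777)
((-1/(-3) + 1)**2*a)*b = ((-1/(-3) + 1)**2*(-4/139))*(-21/46) = ((-1*(-1/3) + 1)**2*(-4/139))*(-21/46) = ((1/3 + 1)**2*(-4/139))*(-21/46) = ((4/3)**2*(-4/139))*(-21/46) = ((16/9)*(-4/139))*(-21/46) = -64/1251*(-21/46) = 224/9591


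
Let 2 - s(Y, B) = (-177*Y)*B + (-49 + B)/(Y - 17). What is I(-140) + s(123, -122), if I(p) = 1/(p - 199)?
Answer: -95442802177/35934 ≈ -2.6561e+6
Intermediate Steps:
s(Y, B) = 2 - (-49 + B)/(-17 + Y) + 177*B*Y (s(Y, B) = 2 - ((-177*Y)*B + (-49 + B)/(Y - 17)) = 2 - (-177*B*Y + (-49 + B)/(-17 + Y)) = 2 - ((-49 + B)/(-17 + Y) - 177*B*Y) = 2 + (-(-49 + B)/(-17 + Y) + 177*B*Y) = 2 - (-49 + B)/(-17 + Y) + 177*B*Y)
I(p) = 1/(-199 + p)
I(-140) + s(123, -122) = 1/(-199 - 140) + (15 - 1*(-122) + 2*123 - 3009*(-122)*123 + 177*(-122)*123²)/(-17 + 123) = 1/(-339) + (15 + 122 + 246 + 45153054 + 177*(-122)*15129)/106 = -1/339 + (15 + 122 + 246 + 45153054 - 326695626)/106 = -1/339 + (1/106)*(-281542189) = -1/339 - 281542189/106 = -95442802177/35934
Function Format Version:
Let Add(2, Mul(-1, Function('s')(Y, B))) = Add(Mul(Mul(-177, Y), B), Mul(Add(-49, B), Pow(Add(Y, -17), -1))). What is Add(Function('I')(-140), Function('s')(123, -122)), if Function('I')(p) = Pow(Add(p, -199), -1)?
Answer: Rational(-95442802177, 35934) ≈ -2.6561e+6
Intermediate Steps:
Function('s')(Y, B) = Add(2, Mul(-1, Pow(Add(-17, Y), -1), Add(-49, B)), Mul(177, B, Y)) (Function('s')(Y, B) = Add(2, Mul(-1, Add(Mul(Mul(-177, Y), B), Mul(Add(-49, B), Pow(Add(Y, -17), -1))))) = Add(2, Mul(-1, Add(Mul(-177, B, Y), Mul(Add(-49, B), Pow(Add(-17, Y), -1))))) = Add(2, Mul(-1, Add(Mul(-177, B, Y), Mul(Pow(Add(-17, Y), -1), Add(-49, B))))) = Add(2, Mul(-1, Add(Mul(Pow(Add(-17, Y), -1), Add(-49, B)), Mul(-177, B, Y)))) = Add(2, Add(Mul(-1, Pow(Add(-17, Y), -1), Add(-49, B)), Mul(177, B, Y))) = Add(2, Mul(-1, Pow(Add(-17, Y), -1), Add(-49, B)), Mul(177, B, Y)))
Function('I')(p) = Pow(Add(-199, p), -1)
Add(Function('I')(-140), Function('s')(123, -122)) = Add(Pow(Add(-199, -140), -1), Mul(Pow(Add(-17, 123), -1), Add(15, Mul(-1, -122), Mul(2, 123), Mul(-3009, -122, 123), Mul(177, -122, Pow(123, 2))))) = Add(Pow(-339, -1), Mul(Pow(106, -1), Add(15, 122, 246, 45153054, Mul(177, -122, 15129)))) = Add(Rational(-1, 339), Mul(Rational(1, 106), Add(15, 122, 246, 45153054, -326695626))) = Add(Rational(-1, 339), Mul(Rational(1, 106), -281542189)) = Add(Rational(-1, 339), Rational(-281542189, 106)) = Rational(-95442802177, 35934)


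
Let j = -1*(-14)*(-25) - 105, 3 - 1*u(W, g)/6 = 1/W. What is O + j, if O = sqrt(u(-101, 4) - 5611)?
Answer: -455 + I*sqrt(57053587)/101 ≈ -455.0 + 74.786*I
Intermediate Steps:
u(W, g) = 18 - 6/W
O = I*sqrt(57053587)/101 (O = sqrt((18 - 6/(-101)) - 5611) = sqrt((18 - 6*(-1/101)) - 5611) = sqrt((18 + 6/101) - 5611) = sqrt(1824/101 - 5611) = sqrt(-564887/101) = I*sqrt(57053587)/101 ≈ 74.786*I)
j = -455 (j = 14*(-25) - 105 = -350 - 105 = -455)
O + j = I*sqrt(57053587)/101 - 455 = -455 + I*sqrt(57053587)/101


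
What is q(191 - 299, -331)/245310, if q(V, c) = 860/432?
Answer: 43/5298696 ≈ 8.1152e-6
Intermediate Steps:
q(V, c) = 215/108 (q(V, c) = 860*(1/432) = 215/108)
q(191 - 299, -331)/245310 = (215/108)/245310 = (215/108)*(1/245310) = 43/5298696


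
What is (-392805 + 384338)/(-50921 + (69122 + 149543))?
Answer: -8467/167744 ≈ -0.050476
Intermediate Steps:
(-392805 + 384338)/(-50921 + (69122 + 149543)) = -8467/(-50921 + 218665) = -8467/167744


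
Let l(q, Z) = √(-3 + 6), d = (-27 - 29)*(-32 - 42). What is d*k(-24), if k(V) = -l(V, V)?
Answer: -4144*√3 ≈ -7177.6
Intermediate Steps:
d = 4144 (d = -56*(-74) = 4144)
l(q, Z) = √3
k(V) = -√3
d*k(-24) = 4144*(-√3) = -4144*√3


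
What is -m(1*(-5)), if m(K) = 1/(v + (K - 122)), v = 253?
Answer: -1/126 ≈ -0.0079365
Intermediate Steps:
m(K) = 1/(131 + K) (m(K) = 1/(253 + (K - 122)) = 1/(253 + (-122 + K)) = 1/(131 + K))
-m(1*(-5)) = -1/(131 + 1*(-5)) = -1/(131 - 5) = -1/126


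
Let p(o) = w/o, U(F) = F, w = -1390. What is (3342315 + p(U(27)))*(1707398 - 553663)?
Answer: 104114332814525/27 ≈ 3.8561e+12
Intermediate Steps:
p(o) = -1390/o
(3342315 + p(U(27)))*(1707398 - 553663) = (3342315 - 1390/27)*(1707398 - 553663) = (3342315 - 1390*1/27)*1153735 = (3342315 - 1390/27)*1153735 = (90241115/27)*1153735 = 104114332814525/27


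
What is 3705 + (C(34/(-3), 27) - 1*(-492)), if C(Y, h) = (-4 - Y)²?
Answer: 38257/9 ≈ 4250.8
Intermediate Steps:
3705 + (C(34/(-3), 27) - 1*(-492)) = 3705 + ((4 + 34/(-3))² - 1*(-492)) = 3705 + ((4 + 34*(-⅓))² + 492) = 3705 + ((4 - 34/3)² + 492) = 3705 + ((-22/3)² + 492) = 3705 + (484/9 + 492) = 3705 + 4912/9 = 38257/9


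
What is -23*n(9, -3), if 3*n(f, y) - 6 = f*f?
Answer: -667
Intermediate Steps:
n(f, y) = 2 + f²/3 (n(f, y) = 2 + (f*f)/3 = 2 + f²/3)
-23*n(9, -3) = -23*(2 + (⅓)*9²) = -23*(2 + (⅓)*81) = -23*(2 + 27) = -23*29 = -667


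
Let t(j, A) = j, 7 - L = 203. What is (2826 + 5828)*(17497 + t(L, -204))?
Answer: 149722854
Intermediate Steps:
L = -196 (L = 7 - 1*203 = 7 - 203 = -196)
(2826 + 5828)*(17497 + t(L, -204)) = (2826 + 5828)*(17497 - 196) = 8654*17301 = 149722854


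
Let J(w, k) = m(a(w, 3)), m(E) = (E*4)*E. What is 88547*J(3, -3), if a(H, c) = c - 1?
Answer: 1416752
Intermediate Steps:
a(H, c) = -1 + c
m(E) = 4*E² (m(E) = (4*E)*E = 4*E²)
J(w, k) = 16 (J(w, k) = 4*(-1 + 3)² = 4*2² = 4*4 = 16)
88547*J(3, -3) = 88547*16 = 1416752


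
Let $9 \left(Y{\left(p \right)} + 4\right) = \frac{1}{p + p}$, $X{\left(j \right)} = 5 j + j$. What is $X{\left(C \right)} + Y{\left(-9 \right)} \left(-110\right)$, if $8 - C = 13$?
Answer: $\frac{33265}{81} \approx 410.68$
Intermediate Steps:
$C = -5$ ($C = 8 - 13 = -5$)
$X{\left(j \right)} = 6 j$
$Y{\left(p \right)} = -4 + \frac{1}{18 p}$ ($Y{\left(p \right)} = -4 + \frac{1}{9 \left(p + p\right)} = -4 + \frac{1}{9 \cdot 2 p} = -4 + \frac{\frac{1}{2} \frac{1}{p}}{9} = -4 + \frac{1}{18 p}$)
$X{\left(C \right)} + Y{\left(-9 \right)} \left(-110\right) = 6 \left(-5\right) + \left(-4 + \frac{1}{18 \left(-9\right)}\right) \left(-110\right) = -30 + \left(-4 + \frac{1}{18} \left(- \frac{1}{9}\right)\right) \left(-110\right) = -30 + \left(-4 - \frac{1}{162}\right) \left(-110\right) = -30 - - \frac{35695}{81} = -30 + \frac{35695}{81} = \frac{33265}{81}$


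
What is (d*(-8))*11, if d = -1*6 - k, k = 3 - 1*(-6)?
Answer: 1320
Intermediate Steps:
k = 9 (k = 3 + 6 = 9)
d = -15 (d = -1*6 - 1*9 = -6 - 9 = -15)
(d*(-8))*11 = -15*(-8)*11 = 120*11 = 1320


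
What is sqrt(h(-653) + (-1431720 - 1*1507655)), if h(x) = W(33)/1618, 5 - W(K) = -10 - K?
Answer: I*sqrt(1923765069959)/809 ≈ 1714.5*I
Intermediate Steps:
W(K) = 15 + K (W(K) = 5 - (-10 - K) = 5 + (10 + K) = 15 + K)
h(x) = 24/809 (h(x) = (15 + 33)/1618 = 48*(1/1618) = 24/809)
sqrt(h(-653) + (-1431720 - 1*1507655)) = sqrt(24/809 + (-1431720 - 1*1507655)) = sqrt(24/809 + (-1431720 - 1507655)) = sqrt(24/809 - 2939375) = sqrt(-2377954351/809) = I*sqrt(1923765069959)/809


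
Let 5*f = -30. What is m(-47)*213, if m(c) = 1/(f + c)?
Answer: -213/53 ≈ -4.0189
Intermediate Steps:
f = -6 (f = (⅕)*(-30) = -6)
m(c) = 1/(-6 + c)
m(-47)*213 = 213/(-6 - 47) = 213/(-53) = -1/53*213 = -213/53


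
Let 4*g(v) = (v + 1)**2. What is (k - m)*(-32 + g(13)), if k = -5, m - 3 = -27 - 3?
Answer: 374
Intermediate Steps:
m = -27 (m = 3 + (-27 - 3) = 3 - 30 = -27)
g(v) = (1 + v)**2/4 (g(v) = (v + 1)**2/4 = (1 + v)**2/4)
(k - m)*(-32 + g(13)) = (-5 - 1*(-27))*(-32 + (1 + 13)**2/4) = (-5 + 27)*(-32 + (1/4)*14**2) = 22*(-32 + (1/4)*196) = 22*(-32 + 49) = 22*17 = 374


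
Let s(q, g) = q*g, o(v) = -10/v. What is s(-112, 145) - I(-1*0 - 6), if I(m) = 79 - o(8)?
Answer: -65281/4 ≈ -16320.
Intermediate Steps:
I(m) = 321/4 (I(m) = 79 - (-10)/8 = 79 - 1*(-5/4) = 79 + 5/4 = 321/4)
s(q, g) = g*q
s(-112, 145) - I(-1*0 - 6) = 145*(-112) - 1*321/4 = -16240 - 321/4 = -65281/4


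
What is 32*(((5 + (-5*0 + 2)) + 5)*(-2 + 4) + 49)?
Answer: 2336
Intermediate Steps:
32*(((5 + (-5*0 + 2)) + 5)*(-2 + 4) + 49) = 32*(((5 + (0 + 2)) + 5)*2 + 49) = 32*(((5 + 2) + 5)*2 + 49) = 32*((7 + 5)*2 + 49) = 32*(12*2 + 49) = 32*(24 + 49) = 32*73 = 2336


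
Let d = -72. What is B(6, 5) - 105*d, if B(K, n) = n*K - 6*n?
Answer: 7560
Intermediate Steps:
B(K, n) = -6*n + K*n (B(K, n) = K*n - 6*n = -6*n + K*n)
B(6, 5) - 105*d = 5*(-6 + 6) - 105*(-72) = 5*0 + 7560 = 0 + 7560 = 7560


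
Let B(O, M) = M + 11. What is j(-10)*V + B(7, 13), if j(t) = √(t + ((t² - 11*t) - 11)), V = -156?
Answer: 24 - 468*√21 ≈ -2120.6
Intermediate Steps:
B(O, M) = 11 + M
j(t) = √(-11 + t² - 10*t) (j(t) = √(t + (-11 + t² - 11*t)) = √(-11 + t² - 10*t))
j(-10)*V + B(7, 13) = √(-11 + (-10)² - 10*(-10))*(-156) + (11 + 13) = √(-11 + 100 + 100)*(-156) + 24 = √189*(-156) + 24 = (3*√21)*(-156) + 24 = -468*√21 + 24 = 24 - 468*√21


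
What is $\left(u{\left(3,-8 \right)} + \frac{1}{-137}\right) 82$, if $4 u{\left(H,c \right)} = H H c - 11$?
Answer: $- \frac{466375}{274} \approx -1702.1$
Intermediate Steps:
$u{\left(H,c \right)} = - \frac{11}{4} + \frac{c H^{2}}{4}$ ($u{\left(H,c \right)} = \frac{H H c - 11}{4} = \frac{H^{2} c - 11}{4} = \frac{c H^{2} - 11}{4} = \frac{-11 + c H^{2}}{4} = - \frac{11}{4} + \frac{c H^{2}}{4}$)
$\left(u{\left(3,-8 \right)} + \frac{1}{-137}\right) 82 = \left(\left(- \frac{11}{4} + \frac{1}{4} \left(-8\right) 3^{2}\right) + \frac{1}{-137}\right) 82 = \left(\left(- \frac{11}{4} + \frac{1}{4} \left(-8\right) 9\right) - \frac{1}{137}\right) 82 = \left(\left(- \frac{11}{4} - 18\right) - \frac{1}{137}\right) 82 = \left(- \frac{83}{4} - \frac{1}{137}\right) 82 = \left(- \frac{11375}{548}\right) 82 = - \frac{466375}{274}$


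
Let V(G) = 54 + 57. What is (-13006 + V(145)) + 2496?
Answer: -10399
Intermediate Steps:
V(G) = 111
(-13006 + V(145)) + 2496 = (-13006 + 111) + 2496 = -12895 + 2496 = -10399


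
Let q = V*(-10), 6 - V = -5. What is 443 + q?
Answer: 333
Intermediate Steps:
V = 11 (V = 6 - 1*(-5) = 6 + 5 = 11)
q = -110 (q = 11*(-10) = -110)
443 + q = 443 - 110 = 333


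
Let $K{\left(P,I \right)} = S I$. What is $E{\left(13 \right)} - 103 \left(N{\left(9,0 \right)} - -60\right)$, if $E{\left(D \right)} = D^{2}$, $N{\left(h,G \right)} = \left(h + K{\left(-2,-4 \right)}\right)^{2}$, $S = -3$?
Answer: $-51434$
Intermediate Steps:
$K{\left(P,I \right)} = - 3 I$
$N{\left(h,G \right)} = \left(12 + h\right)^{2}$ ($N{\left(h,G \right)} = \left(h - -12\right)^{2} = \left(h + 12\right)^{2} = \left(12 + h\right)^{2}$)
$E{\left(13 \right)} - 103 \left(N{\left(9,0 \right)} - -60\right) = 13^{2} - 103 \left(\left(12 + 9\right)^{2} - -60\right) = 169 - 103 \left(21^{2} + 60\right) = 169 - 103 \left(441 + 60\right) = 169 - 51603 = -51434$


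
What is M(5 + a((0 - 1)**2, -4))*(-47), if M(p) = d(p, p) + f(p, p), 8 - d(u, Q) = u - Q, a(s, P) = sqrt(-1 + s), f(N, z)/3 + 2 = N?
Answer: -799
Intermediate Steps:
f(N, z) = -6 + 3*N
d(u, Q) = 8 + Q - u (d(u, Q) = 8 - (u - Q) = 8 + (Q - u) = 8 + Q - u)
M(p) = 2 + 3*p (M(p) = (8 + p - p) + (-6 + 3*p) = 8 + (-6 + 3*p) = 2 + 3*p)
M(5 + a((0 - 1)**2, -4))*(-47) = (2 + 3*(5 + sqrt(-1 + (0 - 1)**2)))*(-47) = (2 + 3*(5 + sqrt(-1 + (-1)**2)))*(-47) = (2 + 3*(5 + sqrt(-1 + 1)))*(-47) = (2 + 3*(5 + sqrt(0)))*(-47) = (2 + 3*(5 + 0))*(-47) = (2 + 3*5)*(-47) = (2 + 15)*(-47) = 17*(-47) = -799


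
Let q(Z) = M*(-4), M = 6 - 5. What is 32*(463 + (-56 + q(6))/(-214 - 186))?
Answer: 74104/5 ≈ 14821.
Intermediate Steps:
M = 1
q(Z) = -4 (q(Z) = 1*(-4) = -4)
32*(463 + (-56 + q(6))/(-214 - 186)) = 32*(463 + (-56 - 4)/(-214 - 186)) = 32*(463 - 60/(-400)) = 32*(463 - 60*(-1/400)) = 32*(463 + 3/20) = 32*(9263/20) = 74104/5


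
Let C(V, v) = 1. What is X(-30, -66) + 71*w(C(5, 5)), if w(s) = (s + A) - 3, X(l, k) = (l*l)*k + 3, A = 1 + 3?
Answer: -59255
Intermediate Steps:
A = 4
X(l, k) = 3 + k*l² (X(l, k) = l²*k + 3 = k*l² + 3 = 3 + k*l²)
w(s) = 1 + s (w(s) = (s + 4) - 3 = (4 + s) - 3 = 1 + s)
X(-30, -66) + 71*w(C(5, 5)) = (3 - 66*(-30)²) + 71*(1 + 1) = (3 - 66*900) + 71*2 = (3 - 59400) + 142 = -59397 + 142 = -59255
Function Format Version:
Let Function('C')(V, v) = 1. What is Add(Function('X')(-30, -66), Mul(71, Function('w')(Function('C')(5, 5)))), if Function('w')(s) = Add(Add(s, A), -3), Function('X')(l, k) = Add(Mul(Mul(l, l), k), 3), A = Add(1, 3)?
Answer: -59255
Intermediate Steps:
A = 4
Function('X')(l, k) = Add(3, Mul(k, Pow(l, 2))) (Function('X')(l, k) = Add(Mul(Pow(l, 2), k), 3) = Add(Mul(k, Pow(l, 2)), 3) = Add(3, Mul(k, Pow(l, 2))))
Function('w')(s) = Add(1, s) (Function('w')(s) = Add(Add(s, 4), -3) = Add(Add(4, s), -3) = Add(1, s))
Add(Function('X')(-30, -66), Mul(71, Function('w')(Function('C')(5, 5)))) = Add(Add(3, Mul(-66, Pow(-30, 2))), Mul(71, Add(1, 1))) = Add(Add(3, Mul(-66, 900)), Mul(71, 2)) = Add(Add(3, -59400), 142) = Add(-59397, 142) = -59255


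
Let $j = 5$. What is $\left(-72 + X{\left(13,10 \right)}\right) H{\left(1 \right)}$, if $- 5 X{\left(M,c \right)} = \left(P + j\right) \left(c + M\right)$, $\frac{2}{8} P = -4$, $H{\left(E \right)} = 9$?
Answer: $- \frac{963}{5} \approx -192.6$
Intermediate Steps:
$P = -16$ ($P = 4 \left(-4\right) = -16$)
$X{\left(M,c \right)} = \frac{11 M}{5} + \frac{11 c}{5}$ ($X{\left(M,c \right)} = - \frac{\left(-16 + 5\right) \left(c + M\right)}{5} = - \frac{\left(-11\right) \left(M + c\right)}{5} = - \frac{- 11 M - 11 c}{5} = \frac{11 M}{5} + \frac{11 c}{5}$)
$\left(-72 + X{\left(13,10 \right)}\right) H{\left(1 \right)} = \left(-72 + \left(\frac{11}{5} \cdot 13 + \frac{11}{5} \cdot 10\right)\right) 9 = \left(-72 + \left(\frac{143}{5} + 22\right)\right) 9 = \left(-72 + \frac{253}{5}\right) 9 = \left(- \frac{107}{5}\right) 9 = - \frac{963}{5}$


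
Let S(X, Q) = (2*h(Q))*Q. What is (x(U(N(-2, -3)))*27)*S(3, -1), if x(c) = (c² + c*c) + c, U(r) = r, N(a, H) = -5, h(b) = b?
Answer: 2430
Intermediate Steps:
x(c) = c + 2*c² (x(c) = (c² + c²) + c = 2*c² + c = c + 2*c²)
S(X, Q) = 2*Q² (S(X, Q) = (2*Q)*Q = 2*Q²)
(x(U(N(-2, -3)))*27)*S(3, -1) = (-5*(1 + 2*(-5))*27)*(2*(-1)²) = (-5*(1 - 10)*27)*(2*1) = (-5*(-9)*27)*2 = (45*27)*2 = 1215*2 = 2430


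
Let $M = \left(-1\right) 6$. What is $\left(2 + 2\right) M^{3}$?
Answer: $-864$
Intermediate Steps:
$M = -6$
$\left(2 + 2\right) M^{3} = \left(2 + 2\right) \left(-6\right)^{3} = 4 \left(-216\right) = -864$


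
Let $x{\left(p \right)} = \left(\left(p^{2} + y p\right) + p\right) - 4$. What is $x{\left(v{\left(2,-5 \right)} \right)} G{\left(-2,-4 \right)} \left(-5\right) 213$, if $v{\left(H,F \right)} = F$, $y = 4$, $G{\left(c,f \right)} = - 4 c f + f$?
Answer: $-153360$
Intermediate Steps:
$G{\left(c,f \right)} = f - 4 c f$ ($G{\left(c,f \right)} = - 4 c f + f = f - 4 c f$)
$x{\left(p \right)} = -4 + p^{2} + 5 p$ ($x{\left(p \right)} = \left(\left(p^{2} + 4 p\right) + p\right) - 4 = \left(p^{2} + 5 p\right) - 4 = -4 + p^{2} + 5 p$)
$x{\left(v{\left(2,-5 \right)} \right)} G{\left(-2,-4 \right)} \left(-5\right) 213 = \left(-4 + \left(-5\right)^{2} + 5 \left(-5\right)\right) \left(- 4 \left(1 - -8\right)\right) \left(-5\right) 213 = \left(-4 + 25 - 25\right) \left(- 4 \left(1 + 8\right)\right) \left(-5\right) 213 = - 4 \left(\left(-4\right) 9\right) \left(-5\right) 213 = \left(-4\right) \left(-36\right) \left(-5\right) 213 = 144 \left(-5\right) 213 = \left(-720\right) 213 = -153360$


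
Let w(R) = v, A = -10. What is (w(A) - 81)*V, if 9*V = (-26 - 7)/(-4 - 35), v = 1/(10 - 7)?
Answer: -2662/351 ≈ -7.5840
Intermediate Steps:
v = 1/3 ≈ 0.33333
w(R) = 1/3
V = 11/117 (V = ((-26 - 7)/(-4 - 35))/9 = (-33/(-39))/9 = (-33*(-1/39))/9 = (1/9)*(11/13) = 11/117 ≈ 0.094017)
(w(A) - 81)*V = (1/3 - 81)*(11/117) = -242/3*11/117 = -2662/351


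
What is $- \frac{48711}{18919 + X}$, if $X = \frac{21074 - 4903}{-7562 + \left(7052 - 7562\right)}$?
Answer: $- \frac{393195192}{152697997} \approx -2.575$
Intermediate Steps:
$X = - \frac{16171}{8072}$ ($X = \frac{16171}{-7562 - 510} = \frac{16171}{-8072} = 16171 \left(- \frac{1}{8072}\right) = - \frac{16171}{8072} \approx -2.0033$)
$- \frac{48711}{18919 + X} = - \frac{48711}{18919 - \frac{16171}{8072}} = - \frac{48711}{\frac{152697997}{8072}} = \left(-48711\right) \frac{8072}{152697997} = - \frac{393195192}{152697997}$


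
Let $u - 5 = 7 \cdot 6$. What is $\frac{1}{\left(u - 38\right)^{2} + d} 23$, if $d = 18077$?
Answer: $\frac{23}{18158} \approx 0.0012667$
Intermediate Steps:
$u = 47$ ($u = 5 + 7 \cdot 6 = 5 + 42 = 47$)
$\frac{1}{\left(u - 38\right)^{2} + d} 23 = \frac{1}{\left(47 - 38\right)^{2} + 18077} \cdot 23 = \frac{1}{9^{2} + 18077} \cdot 23 = \frac{1}{81 + 18077} \cdot 23 = \frac{1}{18158} \cdot 23 = \frac{23}{18158}$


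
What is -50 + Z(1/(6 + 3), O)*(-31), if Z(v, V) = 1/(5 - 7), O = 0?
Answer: -69/2 ≈ -34.500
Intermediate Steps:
Z(v, V) = -1/2 (Z(v, V) = 1/(-2) = -1/2)
-50 + Z(1/(6 + 3), O)*(-31) = -50 - 1/2*(-31) = -50 + 31/2 = -69/2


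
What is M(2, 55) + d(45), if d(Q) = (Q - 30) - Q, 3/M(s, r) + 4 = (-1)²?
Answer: -31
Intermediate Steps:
M(s, r) = -1 (M(s, r) = 3/(-4 + (-1)²) = 3/(-4 + 1) = 3/(-3) = 3*(-⅓) = -1)
d(Q) = -30 (d(Q) = (-30 + Q) - Q = -30)
M(2, 55) + d(45) = -1 - 30 = -31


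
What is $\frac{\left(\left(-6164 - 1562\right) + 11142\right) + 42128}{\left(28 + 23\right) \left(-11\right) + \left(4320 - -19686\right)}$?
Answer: $\frac{45544}{23445} \approx 1.9426$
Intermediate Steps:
$\frac{\left(\left(-6164 - 1562\right) + 11142\right) + 42128}{\left(28 + 23\right) \left(-11\right) + \left(4320 - -19686\right)} = \frac{\left(-7726 + 11142\right) + 42128}{51 \left(-11\right) + \left(4320 + 19686\right)} = \frac{3416 + 42128}{-561 + 24006} = \frac{45544}{23445}$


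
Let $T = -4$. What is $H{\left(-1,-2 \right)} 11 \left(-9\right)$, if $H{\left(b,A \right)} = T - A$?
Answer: $198$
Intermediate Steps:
$H{\left(b,A \right)} = -4 - A$
$H{\left(-1,-2 \right)} 11 \left(-9\right) = \left(-4 - -2\right) 11 \left(-9\right) = \left(-4 + 2\right) 11 \left(-9\right) = \left(-2\right) 11 \left(-9\right) = \left(-22\right) \left(-9\right) = 198$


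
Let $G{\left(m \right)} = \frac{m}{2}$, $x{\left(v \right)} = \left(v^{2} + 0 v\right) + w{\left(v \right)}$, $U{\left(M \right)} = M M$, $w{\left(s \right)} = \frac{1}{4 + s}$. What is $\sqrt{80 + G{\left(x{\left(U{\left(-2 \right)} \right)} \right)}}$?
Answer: $\frac{\sqrt{1409}}{4} \approx 9.3842$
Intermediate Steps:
$U{\left(M \right)} = M^{2}$
$x{\left(v \right)} = v^{2} + \frac{1}{4 + v}$ ($x{\left(v \right)} = \left(v^{2} + 0 v\right) + \frac{1}{4 + v} = \left(v^{2} + 0\right) + \frac{1}{4 + v} = v^{2} + \frac{1}{4 + v}$)
$G{\left(m \right)} = \frac{m}{2}$ ($G{\left(m \right)} = m \frac{1}{2} = \frac{m}{2}$)
$\sqrt{80 + G{\left(x{\left(U{\left(-2 \right)} \right)} \right)}} = \sqrt{80 + \frac{\frac{1}{4 + \left(-2\right)^{2}} \left(1 + \left(\left(-2\right)^{2}\right)^{2} \left(4 + \left(-2\right)^{2}\right)\right)}{2}} = \sqrt{80 + \frac{\frac{1}{4 + 4} \left(1 + 4^{2} \left(4 + 4\right)\right)}{2}} = \sqrt{80 + \frac{\frac{1}{8} \left(1 + 16 \cdot 8\right)}{2}} = \sqrt{80 + \frac{\frac{1}{8} \left(1 + 128\right)}{2}} = \sqrt{80 + \frac{\frac{1}{8} \cdot 129}{2}} = \sqrt{80 + \frac{1}{2} \cdot \frac{129}{8}} = \sqrt{80 + \frac{129}{16}} = \sqrt{\frac{1409}{16}} = \frac{\sqrt{1409}}{4}$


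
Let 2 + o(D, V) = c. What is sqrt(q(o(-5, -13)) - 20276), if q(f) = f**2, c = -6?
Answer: 2*I*sqrt(5053) ≈ 142.17*I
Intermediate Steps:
o(D, V) = -8 (o(D, V) = -2 - 6 = -8)
sqrt(q(o(-5, -13)) - 20276) = sqrt((-8)**2 - 20276) = sqrt(64 - 20276) = sqrt(-20212) = 2*I*sqrt(5053)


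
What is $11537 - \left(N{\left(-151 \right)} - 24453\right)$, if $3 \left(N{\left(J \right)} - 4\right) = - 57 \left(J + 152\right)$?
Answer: $36005$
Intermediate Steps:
$N{\left(J \right)} = -2884 - 19 J$ ($N{\left(J \right)} = 4 + \frac{\left(-57\right) \left(J + 152\right)}{3} = 4 + \frac{\left(-57\right) \left(152 + J\right)}{3} = 4 + \frac{-8664 - 57 J}{3} = 4 - \left(2888 + 19 J\right) = -2884 - 19 J$)
$11537 - \left(N{\left(-151 \right)} - 24453\right) = 11537 - \left(\left(-2884 - -2869\right) - 24453\right) = 11537 - \left(\left(-2884 + 2869\right) - 24453\right) = 11537 - \left(-15 - 24453\right) = 11537 - -24468 = 11537 + 24468 = 36005$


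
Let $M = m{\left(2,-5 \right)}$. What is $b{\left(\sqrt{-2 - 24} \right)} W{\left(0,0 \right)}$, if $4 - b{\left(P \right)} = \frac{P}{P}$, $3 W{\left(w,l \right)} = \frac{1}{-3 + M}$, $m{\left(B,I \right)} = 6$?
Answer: $\frac{1}{3} \approx 0.33333$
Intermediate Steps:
$M = 6$
$W{\left(w,l \right)} = \frac{1}{9}$ ($W{\left(w,l \right)} = \frac{1}{3 \left(-3 + 6\right)} = \frac{1}{3 \cdot 3} = \frac{1}{3} \cdot \frac{1}{3} = \frac{1}{9}$)
$b{\left(P \right)} = 3$ ($b{\left(P \right)} = 4 - \frac{P}{P} = 4 - 1 = 3$)
$b{\left(\sqrt{-2 - 24} \right)} W{\left(0,0 \right)} = 3 \cdot \frac{1}{9} = \frac{1}{3}$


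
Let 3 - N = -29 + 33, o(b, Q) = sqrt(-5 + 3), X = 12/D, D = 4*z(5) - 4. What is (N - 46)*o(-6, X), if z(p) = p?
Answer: -47*I*sqrt(2) ≈ -66.468*I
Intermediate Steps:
D = 16 (D = 4*5 - 4 = 20 - 4 = 16)
X = 3/4 (X = 12/16 = 12*(1/16) = 3/4 ≈ 0.75000)
o(b, Q) = I*sqrt(2) (o(b, Q) = sqrt(-2) = I*sqrt(2))
N = -1 (N = 3 - (-29 + 33) = 3 - 1*4 = 3 - 4 = -1)
(N - 46)*o(-6, X) = (-1 - 46)*(I*sqrt(2)) = -47*I*sqrt(2)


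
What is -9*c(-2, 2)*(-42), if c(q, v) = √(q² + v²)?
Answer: 756*√2 ≈ 1069.1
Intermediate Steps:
-9*c(-2, 2)*(-42) = -9*√((-2)² + 2²)*(-42) = -9*√(4 + 4)*(-42) = -18*√2*(-42) = 756*√2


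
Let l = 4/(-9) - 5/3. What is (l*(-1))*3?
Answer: 19/3 ≈ 6.3333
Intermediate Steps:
l = -19/9 (l = 4*(-⅑) - 5*⅓ = -4/9 - 5/3 = -19/9 ≈ -2.1111)
(l*(-1))*3 = -19/9*(-1)*3 = (19/9)*3 = 19/3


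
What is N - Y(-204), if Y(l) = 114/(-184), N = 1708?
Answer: 157193/92 ≈ 1708.6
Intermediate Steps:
Y(l) = -57/92 (Y(l) = 114*(-1/184) = -57/92)
N - Y(-204) = 1708 - 1*(-57/92) = 1708 + 57/92 = 157193/92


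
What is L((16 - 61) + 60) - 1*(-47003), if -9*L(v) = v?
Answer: 141004/3 ≈ 47001.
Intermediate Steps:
L(v) = -v/9
L((16 - 61) + 60) - 1*(-47003) = -((16 - 61) + 60)/9 - 1*(-47003) = -(-45 + 60)/9 + 47003 = -1/9*15 + 47003 = -5/3 + 47003 = 141004/3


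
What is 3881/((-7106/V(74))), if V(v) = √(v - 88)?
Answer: -3881*I*√14/7106 ≈ -2.0435*I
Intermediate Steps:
V(v) = √(-88 + v)
3881/((-7106/V(74))) = 3881/((-7106/√(-88 + 74))) = 3881/((-7106*(-I*√14/14))) = 3881/((-(-3553)*I*√14/7)) = 3881/((3553*I*√14/7)) = 3881*(-I*√14/7106) = -3881*I*√14/7106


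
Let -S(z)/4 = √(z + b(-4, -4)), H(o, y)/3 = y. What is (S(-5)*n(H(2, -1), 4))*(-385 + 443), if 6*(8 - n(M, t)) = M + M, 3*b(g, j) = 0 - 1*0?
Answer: -2088*I*√5 ≈ -4668.9*I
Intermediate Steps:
H(o, y) = 3*y
b(g, j) = 0 (b(g, j) = (0 - 1*0)/3 = (0 + 0)/3 = (⅓)*0 = 0)
S(z) = -4*√z (S(z) = -4*√(z + 0) = -4*√z)
n(M, t) = 8 - M/3 (n(M, t) = 8 - (M + M)/6 = 8 - M/3)
(S(-5)*n(H(2, -1), 4))*(-385 + 443) = ((-4*I*√5)*(8 - (-1)))*(-385 + 443) = ((-4*I*√5)*(8 - ⅓*(-3)))*58 = ((-4*I*√5)*(8 + 1))*58 = (-4*I*√5*9)*58 = -36*I*√5*58 = -2088*I*√5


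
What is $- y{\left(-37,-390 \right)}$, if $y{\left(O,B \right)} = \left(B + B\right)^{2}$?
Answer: $-608400$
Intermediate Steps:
$y{\left(O,B \right)} = 4 B^{2}$ ($y{\left(O,B \right)} = \left(2 B\right)^{2} = 4 B^{2}$)
$- y{\left(-37,-390 \right)} = - 4 \left(-390\right)^{2} = - 4 \cdot 152100 = \left(-1\right) 608400 = -608400$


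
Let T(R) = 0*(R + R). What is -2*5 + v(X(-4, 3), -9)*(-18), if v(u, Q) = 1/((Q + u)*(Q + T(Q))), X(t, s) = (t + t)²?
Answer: -548/55 ≈ -9.9636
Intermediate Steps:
T(R) = 0 (T(R) = 0*(2*R) = 0)
X(t, s) = 4*t² (X(t, s) = (2*t)² = 4*t²)
v(u, Q) = 1/(Q*(Q + u)) (v(u, Q) = 1/((Q + u)*(Q + 0)) = 1/((Q + u)*Q) = 1/(Q*(Q + u)))
-2*5 + v(X(-4, 3), -9)*(-18) = -2*5 + (1/((-9)*(-9 + 4*(-4)²)))*(-18) = -10 - 1/(9*(-9 + 4*16))*(-18) = -10 - 1/(9*(-9 + 64))*(-18) = -10 - ⅑/55*(-18) = -10 - ⅑*1/55*(-18) = -10 - 1/495*(-18) = -10 + 2/55 = -548/55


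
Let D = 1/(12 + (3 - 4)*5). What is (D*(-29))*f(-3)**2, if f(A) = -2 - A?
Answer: -29/7 ≈ -4.1429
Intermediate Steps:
D = 1/7 (D = 1/(12 - 1*5) = 1/(12 - 5) = 1/7 ≈ 0.14286)
(D*(-29))*f(-3)**2 = ((1/7)*(-29))*(-2 - 1*(-3))**2 = -29*(-2 + 3)**2/7 = -29/7*1**2 = -29/7*1 = -29/7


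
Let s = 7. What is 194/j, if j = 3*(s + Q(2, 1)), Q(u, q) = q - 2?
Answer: 97/9 ≈ 10.778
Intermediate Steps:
Q(u, q) = -2 + q
j = 18 (j = 3*(7 + (-2 + 1)) = 3*(7 - 1) = 3*6 = 18)
194/j = 194/18 = 194*(1/18) = 97/9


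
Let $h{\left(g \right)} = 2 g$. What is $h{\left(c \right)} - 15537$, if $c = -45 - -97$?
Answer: $-15433$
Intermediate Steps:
$c = 52$ ($c = -45 + 97 = 52$)
$h{\left(c \right)} - 15537 = 2 \cdot 52 - 15537 = 104 - 15537 = -15433$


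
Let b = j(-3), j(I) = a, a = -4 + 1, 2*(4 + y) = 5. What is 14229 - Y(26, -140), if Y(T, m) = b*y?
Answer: 28449/2 ≈ 14225.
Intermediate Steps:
y = -3/2 (y = -4 + (½)*5 = -4 + 5/2 = -3/2 ≈ -1.5000)
a = -3
j(I) = -3
b = -3
Y(T, m) = 9/2 (Y(T, m) = -3*(-3/2) = 9/2)
14229 - Y(26, -140) = 14229 - 1*9/2 = 14229 - 9/2 = 28449/2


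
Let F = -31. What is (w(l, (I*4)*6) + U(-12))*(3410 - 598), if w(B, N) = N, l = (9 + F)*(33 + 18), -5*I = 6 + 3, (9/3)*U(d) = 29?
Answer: -1414436/15 ≈ -94296.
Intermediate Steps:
U(d) = 29/3 (U(d) = (⅓)*29 = 29/3)
I = -9/5 (I = -(6 + 3)/5 = -⅕*9 = -9/5 ≈ -1.8000)
l = -1122 (l = (9 - 31)*(33 + 18) = -22*51 = -1122)
(w(l, (I*4)*6) + U(-12))*(3410 - 598) = (-9/5*4*6 + 29/3)*(3410 - 598) = (-36/5*6 + 29/3)*2812 = (-216/5 + 29/3)*2812 = -503/15*2812 = -1414436/15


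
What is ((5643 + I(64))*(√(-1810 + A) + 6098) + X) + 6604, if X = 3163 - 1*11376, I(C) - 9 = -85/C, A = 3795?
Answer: 1102598019/32 + 361643*√1985/64 ≈ 3.4708e+7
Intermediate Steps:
I(C) = 9 - 85/C
X = -8213 (X = 3163 - 11376 = -8213)
((5643 + I(64))*(√(-1810 + A) + 6098) + X) + 6604 = ((5643 + (9 - 85/64))*(√(-1810 + 3795) + 6098) - 8213) + 6604 = ((5643 + (9 - 85*1/64))*(√1985 + 6098) - 8213) + 6604 = ((5643 + (9 - 85/64))*(6098 + √1985) - 8213) + 6604 = ((5643 + 491/64)*(6098 + √1985) - 8213) + 6604 = (361643*(6098 + √1985)/64 - 8213) + 6604 = ((1102649507/32 + 361643*√1985/64) - 8213) + 6604 = (1102386691/32 + 361643*√1985/64) + 6604 = 1102598019/32 + 361643*√1985/64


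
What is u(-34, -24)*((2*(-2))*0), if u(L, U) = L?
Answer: 0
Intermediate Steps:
u(-34, -24)*((2*(-2))*0) = -34*2*(-2)*0 = -(-136)*0 = -34*0 = 0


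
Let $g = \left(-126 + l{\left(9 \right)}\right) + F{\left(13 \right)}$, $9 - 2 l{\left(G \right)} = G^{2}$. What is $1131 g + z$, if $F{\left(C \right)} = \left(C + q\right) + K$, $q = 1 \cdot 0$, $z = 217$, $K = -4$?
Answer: $-172826$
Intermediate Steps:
$l{\left(G \right)} = \frac{9}{2} - \frac{G^{2}}{2}$
$q = 0$
$F{\left(C \right)} = -4 + C$ ($F{\left(C \right)} = \left(C + 0\right) - 4 = C - 4 = -4 + C$)
$g = -153$ ($g = \left(-126 + \left(\frac{9}{2} - \frac{9^{2}}{2}\right)\right) + \left(-4 + 13\right) = \left(-126 + \left(\frac{9}{2} - \frac{81}{2}\right)\right) + 9 = \left(-126 - 36\right) + 9 = -162 + 9 = -153$)
$1131 g + z = 1131 \left(-153\right) + 217 = -173043 + 217 = -172826$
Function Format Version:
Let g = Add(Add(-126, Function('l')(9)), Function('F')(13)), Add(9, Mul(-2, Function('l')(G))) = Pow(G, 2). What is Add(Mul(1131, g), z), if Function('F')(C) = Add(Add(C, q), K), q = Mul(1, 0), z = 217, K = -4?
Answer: -172826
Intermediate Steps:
Function('l')(G) = Add(Rational(9, 2), Mul(Rational(-1, 2), Pow(G, 2)))
q = 0
Function('F')(C) = Add(-4, C) (Function('F')(C) = Add(Add(C, 0), -4) = Add(C, -4) = Add(-4, C))
g = -153 (g = Add(Add(-126, Add(Rational(9, 2), Mul(Rational(-1, 2), Pow(9, 2)))), Add(-4, 13)) = Add(Add(-126, Add(Rational(9, 2), Mul(Rational(-1, 2), 81))), 9) = Add(Add(-126, Add(Rational(9, 2), Rational(-81, 2))), 9) = Add(Add(-126, -36), 9) = Add(-162, 9) = -153)
Add(Mul(1131, g), z) = Add(Mul(1131, -153), 217) = Add(-173043, 217) = -172826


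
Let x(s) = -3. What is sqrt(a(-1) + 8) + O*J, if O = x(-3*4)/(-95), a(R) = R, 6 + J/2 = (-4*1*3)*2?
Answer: -36/19 + sqrt(7) ≈ 0.75101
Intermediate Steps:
J = -60 (J = -12 + 2*((-4*1*3)*2) = -12 + 2*(-4*3*2) = -12 + 2*(-12*2) = -12 + 2*(-24) = -12 - 48 = -60)
O = 3/95 (O = -3/(-95) = -3*(-1/95) = 3/95 ≈ 0.031579)
sqrt(a(-1) + 8) + O*J = sqrt(-1 + 8) + (3/95)*(-60) = sqrt(7) - 36/19 = -36/19 + sqrt(7)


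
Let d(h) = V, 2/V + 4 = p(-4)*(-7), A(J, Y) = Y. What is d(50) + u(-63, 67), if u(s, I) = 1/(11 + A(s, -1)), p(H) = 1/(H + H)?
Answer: -27/50 ≈ -0.54000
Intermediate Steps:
p(H) = 1/(2*H)
V = -16/25 (V = 2/(-4 + ((½)/(-4))*(-7)) = 2/(-4 + ((½)*(-¼))*(-7)) = 2/(-4 - ⅛*(-7)) = 2/(-4 + 7/8) = 2/(-25/8) = 2*(-8/25) = -16/25 ≈ -0.64000)
u(s, I) = ⅒ (u(s, I) = 1/(11 - 1) = 1/10 = ⅒)
d(h) = -16/25
d(50) + u(-63, 67) = -16/25 + ⅒ = -27/50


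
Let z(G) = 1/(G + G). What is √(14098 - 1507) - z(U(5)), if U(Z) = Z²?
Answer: -1/50 + 3*√1399 ≈ 112.19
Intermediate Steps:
z(G) = 1/(2*G)
√(14098 - 1507) - z(U(5)) = √(14098 - 1507) - 1/(2*(5²)) = √12591 - 1/(2*25) = 3*√1399 - 1/(2*25) = 3*√1399 - 1*1/50 = 3*√1399 - 1/50 = -1/50 + 3*√1399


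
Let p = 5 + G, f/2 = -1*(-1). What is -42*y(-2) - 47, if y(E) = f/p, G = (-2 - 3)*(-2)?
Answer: -263/5 ≈ -52.600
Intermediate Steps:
f = 2 (f = 2*(-1*(-1)) = 2*1 = 2)
G = 10 (G = -5*(-2) = 10)
p = 15 (p = 5 + 10 = 15)
y(E) = 2/15
-42*y(-2) - 47 = -42*2/15 - 47 = -28/5 - 47 = -263/5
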